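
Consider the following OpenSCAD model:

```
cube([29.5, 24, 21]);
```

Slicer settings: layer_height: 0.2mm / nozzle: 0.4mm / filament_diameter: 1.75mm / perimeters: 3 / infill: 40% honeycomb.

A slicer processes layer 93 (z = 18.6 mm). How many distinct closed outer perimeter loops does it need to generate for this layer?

1

At z = 18.6 mm: the 29.5×24 cube contributes its full rectangle. The result has 1 disconnected region.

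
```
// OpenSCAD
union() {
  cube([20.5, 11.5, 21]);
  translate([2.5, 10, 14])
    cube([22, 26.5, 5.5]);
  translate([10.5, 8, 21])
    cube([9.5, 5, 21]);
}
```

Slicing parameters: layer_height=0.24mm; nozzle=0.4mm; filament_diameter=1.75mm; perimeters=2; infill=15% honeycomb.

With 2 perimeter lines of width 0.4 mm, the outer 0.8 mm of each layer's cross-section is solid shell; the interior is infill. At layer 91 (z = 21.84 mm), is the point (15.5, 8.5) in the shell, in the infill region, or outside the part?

shell

At z = 21.84 mm: the cube does not reach this height (z outside [0, 21]); the cube at (2.5, 10) is absent (z outside [14, 19.5]); the 9.5×5 cube at (10.5, 8) contributes its full rectangle; Taking the union: only the 9.5×5 cube at (10.5, 8) is present, so the union is just that shape — 1 connected region. Overall, the cross-section is a single solid region. The nearest boundary edge runs (10.50, 8.00)→(20.00, 8.00); distance from the point to it = 0.50 mm. The point is inside the cross-section, 0.50 mm from the nearest boundary — within the 0.8 mm shell band (2 × 0.4).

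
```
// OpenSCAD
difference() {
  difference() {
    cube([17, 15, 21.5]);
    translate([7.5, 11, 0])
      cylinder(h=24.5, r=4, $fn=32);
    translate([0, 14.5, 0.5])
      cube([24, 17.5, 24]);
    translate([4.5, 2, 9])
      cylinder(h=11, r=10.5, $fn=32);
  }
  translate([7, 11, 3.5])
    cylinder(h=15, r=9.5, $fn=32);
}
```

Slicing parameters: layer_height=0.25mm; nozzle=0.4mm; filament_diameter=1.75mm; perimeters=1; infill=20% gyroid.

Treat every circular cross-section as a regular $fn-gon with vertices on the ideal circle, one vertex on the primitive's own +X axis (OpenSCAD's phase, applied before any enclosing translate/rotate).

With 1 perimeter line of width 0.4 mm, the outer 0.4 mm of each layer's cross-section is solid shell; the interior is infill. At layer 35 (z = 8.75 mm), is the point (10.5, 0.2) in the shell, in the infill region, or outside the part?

shell

At z = 8.75 mm: the 17×15 cube contributes its full rectangle; the r=4 cylinder at (7.5, 11) gives a regular 32-gon of circumradius 4 (constant along its height); the 24×17.5 cube at (0, 14.5) contributes its full rectangle; the cylinder at (4.5, 2) is not intersected at this z (z outside [9, 20]); After the difference (first − rest): starting from the 17×15 cube, the r=4 cylinder at (7.5, 11) lies inside it touching the edge (removes its full 49.94 mm²); the 24×17.5 cube at (0, 14.5) partially overlaps it — only the 7.24 mm² overlap (of its 420.00 mm²) is removed, clipping the outline — 1 connected region; the r=9.5 cylinder at (7, 11) contributes a regular 32-gon of circumradius 9.5; Taking the first minus the rest: starting from the result so far, the r=9.5 cylinder at (7, 11) partially overlaps it — only the 138.23 mm² overlap (of its 281.71 mm²) is removed, clipping the outline — 1 connected region. Overall, the cross-section is a single solid region. The nearest boundary edge runs (17.00, 0.00)→(0.00, 0.00); distance from the point to it = 0.20 mm. The point is inside the cross-section, 0.20 mm from the nearest boundary — within the 0.4 mm shell band (1 × 0.4).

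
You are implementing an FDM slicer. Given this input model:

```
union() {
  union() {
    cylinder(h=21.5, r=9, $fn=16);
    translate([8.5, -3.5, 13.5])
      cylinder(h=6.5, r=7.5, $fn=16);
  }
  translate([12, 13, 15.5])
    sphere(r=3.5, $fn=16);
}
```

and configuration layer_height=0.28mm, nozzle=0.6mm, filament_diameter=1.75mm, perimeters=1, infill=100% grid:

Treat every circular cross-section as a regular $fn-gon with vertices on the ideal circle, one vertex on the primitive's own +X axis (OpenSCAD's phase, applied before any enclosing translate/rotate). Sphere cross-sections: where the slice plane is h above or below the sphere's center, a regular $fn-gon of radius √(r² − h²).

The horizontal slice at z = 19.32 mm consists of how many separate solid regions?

1

At z = 19.32 mm: the r=9 cylinder gives a regular 16-gon of circumradius 9 (constant along its height); the cylinder at (8.5, -3.5): section is a regular 16-gon, circumradius r=7.5; Combining (union): the regions partially overlap (shared area 66.50 mm²), so overlapping operands fuse into one piece — 1 connected region; the sphere at (12, 13) is not intersected at this z (|z−center|=3.820 > r=3.5); Taking the union: only that combined region is present, so the union is just that shape — 1 connected region. The result has 1 disconnected region.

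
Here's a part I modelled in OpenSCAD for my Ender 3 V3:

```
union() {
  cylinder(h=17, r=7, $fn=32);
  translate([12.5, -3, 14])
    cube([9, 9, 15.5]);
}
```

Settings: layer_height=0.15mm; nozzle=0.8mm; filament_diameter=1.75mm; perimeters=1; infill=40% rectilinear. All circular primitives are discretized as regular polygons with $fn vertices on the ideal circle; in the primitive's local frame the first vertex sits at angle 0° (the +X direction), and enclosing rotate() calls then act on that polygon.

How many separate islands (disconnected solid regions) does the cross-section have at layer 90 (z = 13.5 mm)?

1

At z = 13.5 mm: the r=7 cylinder contributes a regular 32-gon of circumradius 7; the cube at (12.5, -3) is absent (z outside [14, 29.5]); Combining (union): only the r=7 cylinder is present, so the union is just that shape — 1 connected region. Overall, the cross-section is a single solid region. Island count = 1.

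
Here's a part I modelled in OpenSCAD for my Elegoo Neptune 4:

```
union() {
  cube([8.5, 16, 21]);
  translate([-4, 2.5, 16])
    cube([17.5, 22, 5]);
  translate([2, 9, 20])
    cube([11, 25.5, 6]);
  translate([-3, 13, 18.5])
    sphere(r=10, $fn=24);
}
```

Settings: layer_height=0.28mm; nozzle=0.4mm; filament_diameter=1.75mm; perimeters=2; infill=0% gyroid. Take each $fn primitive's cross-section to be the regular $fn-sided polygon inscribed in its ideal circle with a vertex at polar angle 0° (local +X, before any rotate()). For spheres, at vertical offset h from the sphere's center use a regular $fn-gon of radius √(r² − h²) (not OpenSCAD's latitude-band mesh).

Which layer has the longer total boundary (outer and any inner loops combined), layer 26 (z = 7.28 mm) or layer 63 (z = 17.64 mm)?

layer 63 (z = 17.64 mm)

Layer 26 (z = 7.28): the 8.5×16 cube contributes its full rectangle (perimeter 49.00 mm); the cube at (-4, 2.5) is not intersected at this z (z outside [16, 21]); the cube at (2, 9) is not intersected at this z (z outside [20, 26]); the sphere at (-3, 13) is absent (|z−center|=11.220 > r=10); Taking the union: only the 8.5×16 cube is present, so the union is just that shape — boundary = 49.00 mm. So its perimeter = 49.00 mm. Layer 63 (z = 17.64): the cube (footprint 8.5×16) is included at this height (perimeter 49.00 mm); the cube at (-4, 2.5) (footprint 17.5×22) is included at this height (perimeter 79.00 mm); the cube at (2, 9) is not intersected at this z (z outside [20, 26]); the r=10 sphere at (-3, 13) contributes a regular 24-gon of circumradius √(10²−0.86²) = 9.963 (perimeter = 2·24·9.963·sin(180°/24) = 62.42 mm); Taking the union: the regions partially overlap (shared area 288.69 mm²), so the edge portions inside another operand are dropped and the merged outline is re-measured after clipping — boundary = 93.53 mm. So its perimeter = 93.53 mm. Layer 63 is larger (93.53 vs 49.00 mm).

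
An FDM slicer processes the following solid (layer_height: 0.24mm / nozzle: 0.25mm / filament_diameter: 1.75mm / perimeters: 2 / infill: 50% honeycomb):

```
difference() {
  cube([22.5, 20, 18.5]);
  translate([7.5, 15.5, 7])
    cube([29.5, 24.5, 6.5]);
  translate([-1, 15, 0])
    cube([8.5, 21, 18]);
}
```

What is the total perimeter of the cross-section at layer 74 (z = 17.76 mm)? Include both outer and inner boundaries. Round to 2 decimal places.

85.00 mm

At z = 17.76 mm: the cube is present — its section is the full 22.5×20 rectangle (perimeter 85.00 mm); the cube at (7.5, 15.5) is not intersected at this z (z outside [7, 13.5]); the cube at (-1, 15) (footprint 8.5×21) is included at this height (perimeter 59.00 mm); After the difference (first − rest): starting from the 22.5×20 cube, the 8.5×21 cube at (-1, 15) partially overlaps it — only the 37.50 mm² overlap (of its 178.50 mm²) is removed, clipping the outline — boundary = 85.00 mm. Overall, the cross-section is a single solid region. Total boundary length (outer) = 85.00 mm.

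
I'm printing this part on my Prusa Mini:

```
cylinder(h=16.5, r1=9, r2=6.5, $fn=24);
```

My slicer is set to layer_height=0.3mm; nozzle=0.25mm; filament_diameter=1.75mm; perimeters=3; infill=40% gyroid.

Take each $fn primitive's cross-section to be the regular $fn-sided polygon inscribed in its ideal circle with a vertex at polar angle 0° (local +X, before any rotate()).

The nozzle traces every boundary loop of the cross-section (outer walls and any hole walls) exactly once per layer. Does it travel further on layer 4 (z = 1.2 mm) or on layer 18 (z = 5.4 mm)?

layer 4 (z = 1.2 mm)

Layer 4 (z = 1.2): the cone contributes a regular 24-gon of circumradius 8.818 (interpolated between r1=9 and r2=6.5 at t=0.073) (perimeter = 2·24·8.818·sin(180°/24) = 55.25 mm). So its perimeter = 55.25 mm. Layer 18 (z = 5.4): the cone: at t=0.327 of its height the radius interpolates to r₁+(r₂−r₁)t = 8.182, giving a regular 24-gon of that circumradius (perimeter = 2·24·8.182·sin(180°/24) = 51.26 mm). So its perimeter = 51.26 mm. Layer 4 is larger (55.25 vs 51.26 mm).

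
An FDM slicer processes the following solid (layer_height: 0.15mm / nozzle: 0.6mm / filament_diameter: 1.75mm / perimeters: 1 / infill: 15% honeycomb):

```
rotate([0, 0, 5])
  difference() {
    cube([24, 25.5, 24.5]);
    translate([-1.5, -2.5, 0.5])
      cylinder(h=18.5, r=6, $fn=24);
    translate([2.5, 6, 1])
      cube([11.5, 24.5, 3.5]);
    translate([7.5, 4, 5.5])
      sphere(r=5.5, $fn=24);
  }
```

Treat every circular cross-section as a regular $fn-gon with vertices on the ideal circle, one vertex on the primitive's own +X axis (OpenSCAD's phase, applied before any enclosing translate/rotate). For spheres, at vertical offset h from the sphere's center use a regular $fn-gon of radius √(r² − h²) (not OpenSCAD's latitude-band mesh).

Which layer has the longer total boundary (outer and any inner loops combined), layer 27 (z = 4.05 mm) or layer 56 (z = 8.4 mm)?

layer 27 (z = 4.05 mm)

Layer 27 (z = 4.05): the 24×25.5 cube contributes its full rectangle (perimeter 99.00 mm); the r=6 cylinder at (-1.5, -2.5) contributes a regular 24-gon of circumradius 6 (perimeter = 2·24·6.000·sin(180°/24) = 37.59 mm); the cube at (2.5, 6) (footprint 11.5×24.5) is included at this height (perimeter 72.00 mm); the r=5.5 sphere at (7.5, 4) slices to a regular 24-gon of circumradius 5.305 (√(r²−h²) with h=1.45 from center) (perimeter = 2·24·5.305·sin(180°/24) = 33.24 mm); After the difference (first − rest): starting from the 24×25.5 cube, the r=6 cylinder at (-1.5, -2.5) partially overlaps it — only the 8.39 mm² overlap (of its 111.81 mm²) is removed, clipping the outline; the 11.5×24.5 cube at (2.5, 6) partially overlaps it — only the 224.25 mm² overlap (of its 281.75 mm²) is removed, clipping the outline; the r=5.5 sphere at (7.5, 4) partially overlaps it — only the 58.12 mm² overlap (of its 87.42 mm²) is removed, clipping the outline — boundary = 128.94 mm; (rotated 5° about Z; rotation is an isometry so areas/perimeters/island counts are preserved). So its perimeter = 128.94 mm. Layer 56 (z = 8.4): the cube is present — its section is the full 24×25.5 rectangle (perimeter 99.00 mm); the r=6 cylinder at (-1.5, -2.5) contributes a regular 24-gon of circumradius 6 (perimeter = 2·24·6.000·sin(180°/24) = 37.59 mm); the cube at (2.5, 6) is absent (z outside [1, 4.5]); the r=5.5 sphere at (7.5, 4) slices to a regular 24-gon of circumradius 4.673 (√(r²−h²) with h=2.9 from center) (perimeter = 2·24·4.673·sin(180°/24) = 29.28 mm); After the difference (first − rest): starting from the 24×25.5 cube, the r=6 cylinder at (-1.5, -2.5) partially overlaps it — only the 8.39 mm² overlap (of its 111.81 mm²) is removed, clipping the outline; the r=5.5 sphere at (7.5, 4) partially overlaps it — only the 65.76 mm² overlap (of its 67.83 mm²) is removed, clipping the outline — boundary = 116.54 mm; (rotated 5° about Z; rotation is an isometry so areas/perimeters/island counts are preserved). So its perimeter = 116.54 mm. Layer 27 is larger (128.94 vs 116.54 mm).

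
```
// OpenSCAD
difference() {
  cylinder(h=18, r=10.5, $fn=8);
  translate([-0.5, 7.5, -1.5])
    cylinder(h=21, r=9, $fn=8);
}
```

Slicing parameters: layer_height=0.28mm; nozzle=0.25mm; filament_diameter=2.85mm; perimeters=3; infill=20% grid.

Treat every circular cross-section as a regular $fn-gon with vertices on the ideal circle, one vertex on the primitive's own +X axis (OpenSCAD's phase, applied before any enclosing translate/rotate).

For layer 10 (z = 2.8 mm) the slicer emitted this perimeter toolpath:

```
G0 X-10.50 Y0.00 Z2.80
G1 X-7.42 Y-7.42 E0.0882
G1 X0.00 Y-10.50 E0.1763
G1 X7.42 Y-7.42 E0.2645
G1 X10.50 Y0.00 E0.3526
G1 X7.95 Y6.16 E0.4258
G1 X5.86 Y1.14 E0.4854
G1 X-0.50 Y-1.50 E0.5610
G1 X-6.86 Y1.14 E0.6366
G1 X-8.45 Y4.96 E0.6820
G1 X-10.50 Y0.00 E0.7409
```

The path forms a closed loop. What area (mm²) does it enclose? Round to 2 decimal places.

Apply the shoelace formula to the sequence of (X, Y) vertices; enclosed area = 178.95 mm².

178.95 mm²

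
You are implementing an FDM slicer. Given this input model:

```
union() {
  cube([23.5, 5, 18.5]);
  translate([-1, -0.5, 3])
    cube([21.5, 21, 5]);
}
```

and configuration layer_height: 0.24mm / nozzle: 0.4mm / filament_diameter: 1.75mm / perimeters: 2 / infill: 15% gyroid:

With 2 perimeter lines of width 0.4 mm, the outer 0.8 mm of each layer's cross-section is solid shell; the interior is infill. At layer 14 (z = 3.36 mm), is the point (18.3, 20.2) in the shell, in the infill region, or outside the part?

shell

At z = 3.36 mm: the 23.5×5 cube contributes its full rectangle; the 21.5×21 cube at (-1, -0.5) contributes its full rectangle; Combining (union): the regions partially overlap (shared area 102.50 mm²), so overlapping operands fuse into one piece — 1 connected region. Overall, the cross-section is a single solid region. The nearest boundary edge runs (-1.00, 20.50)→(20.50, 20.50); distance from the point to it = 0.30 mm. The point is inside the cross-section, 0.30 mm from the nearest boundary — within the 0.8 mm shell band (2 × 0.4).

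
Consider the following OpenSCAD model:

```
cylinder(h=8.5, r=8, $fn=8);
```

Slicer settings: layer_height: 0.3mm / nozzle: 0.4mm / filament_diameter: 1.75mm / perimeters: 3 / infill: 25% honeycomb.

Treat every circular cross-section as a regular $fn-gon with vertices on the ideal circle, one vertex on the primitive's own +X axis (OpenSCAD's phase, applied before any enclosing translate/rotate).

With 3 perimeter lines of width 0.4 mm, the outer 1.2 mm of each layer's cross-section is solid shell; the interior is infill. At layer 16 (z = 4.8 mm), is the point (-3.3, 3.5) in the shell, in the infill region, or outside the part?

infill

At z = 4.8 mm: the cylinder: section is a regular 8-gon, circumradius r=8. Overall, the cross-section is a single solid region. The nearest boundary edge runs (0.00, 8.00)→(-5.66, 5.66); distance from the point to it = 2.89 mm. The point is inside the cross-section and 2.89 mm from the nearest boundary — more than the 1.2 mm shell width (3 × 0.4), so it's in the infill interior.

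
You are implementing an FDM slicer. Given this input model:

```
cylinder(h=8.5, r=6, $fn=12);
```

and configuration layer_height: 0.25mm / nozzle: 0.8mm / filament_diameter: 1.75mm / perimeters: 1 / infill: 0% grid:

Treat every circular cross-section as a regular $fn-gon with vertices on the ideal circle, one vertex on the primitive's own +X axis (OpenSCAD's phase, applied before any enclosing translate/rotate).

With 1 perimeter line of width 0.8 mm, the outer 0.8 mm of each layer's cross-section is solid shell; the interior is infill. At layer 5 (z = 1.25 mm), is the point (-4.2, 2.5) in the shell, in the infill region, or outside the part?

infill

At z = 1.25 mm: the r=6 cylinder contributes a regular 12-gon of circumradius 6. Overall, the cross-section is a single solid region. The nearest boundary edge runs (-3.00, 5.20)→(-5.20, 3.00); distance from the point to it = 1.06 mm. The point is inside the cross-section and 1.06 mm from the nearest boundary — more than the 0.8 mm shell width (1 × 0.8), so it's in the infill interior.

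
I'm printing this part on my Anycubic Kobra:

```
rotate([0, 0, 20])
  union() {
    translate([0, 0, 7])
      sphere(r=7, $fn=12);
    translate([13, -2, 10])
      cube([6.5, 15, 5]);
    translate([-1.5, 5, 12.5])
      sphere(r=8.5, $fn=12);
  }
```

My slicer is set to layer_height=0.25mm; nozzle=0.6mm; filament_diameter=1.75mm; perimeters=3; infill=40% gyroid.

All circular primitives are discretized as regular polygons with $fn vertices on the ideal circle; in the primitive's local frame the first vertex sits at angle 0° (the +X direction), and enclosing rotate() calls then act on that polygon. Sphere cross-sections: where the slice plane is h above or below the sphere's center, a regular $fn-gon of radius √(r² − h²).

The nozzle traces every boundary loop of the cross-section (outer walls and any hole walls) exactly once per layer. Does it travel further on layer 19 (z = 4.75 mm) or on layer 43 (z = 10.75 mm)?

layer 43 (z = 10.75 mm)

Layer 19 (z = 4.75): the r=7 sphere slices to a regular 12-gon of circumradius 6.629 (√(r²−h²) with h=2.25 from center) (perimeter = 2·12·6.629·sin(180°/12) = 41.17 mm); the cube at (13, -2) is not intersected at this z (z outside [10, 15]); the r=8.5 sphere at (-1.5, 5) contributes a regular 12-gon of circumradius √(8.5²−7.75²) = 3.491 (perimeter = 2·12·3.491·sin(180°/12) = 21.69 mm); Taking the union: the regions partially overlap (shared area 24.67 mm²), so the edge portions inside another operand are dropped and the merged outline is re-measured after clipping — boundary = 44.30 mm; (whole slice rotated 20° about Z — lengths, areas and connectivity unchanged). So its perimeter = 44.30 mm. Layer 43 (z = 10.75): the r=7 sphere contributes a regular 12-gon of circumradius √(7²−3.75²) = 5.911 (perimeter = 2·12·5.911·sin(180°/12) = 36.72 mm); the 6.5×15 cube at (13, -2) contributes its full rectangle (perimeter 43.00 mm); the sphere at (-1.5, 5): section is a regular 12-gon, circumradius = √(r²−h²) = √(8.5²−1.75²) = 8.318 (perimeter = 2·12·8.318·sin(180°/12) = 51.67 mm); Taking the union: the regions partially overlap (shared area 77.25 mm²), so the edge portions inside another operand are dropped and the merged outline is re-measured after clipping — boundary = 98.98 mm; (rotated 20° about Z; rotation is an isometry so areas/perimeters/island counts are preserved). So its perimeter = 98.98 mm. Layer 43 is larger (98.98 vs 44.30 mm).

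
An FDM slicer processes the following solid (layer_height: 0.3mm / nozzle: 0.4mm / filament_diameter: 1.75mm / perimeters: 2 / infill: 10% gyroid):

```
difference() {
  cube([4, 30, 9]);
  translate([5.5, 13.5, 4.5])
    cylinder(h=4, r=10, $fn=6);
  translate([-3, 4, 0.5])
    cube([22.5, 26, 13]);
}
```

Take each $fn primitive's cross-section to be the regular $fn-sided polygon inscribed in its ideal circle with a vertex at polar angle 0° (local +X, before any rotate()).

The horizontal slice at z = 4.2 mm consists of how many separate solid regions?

At z = 4.2 mm: the 4×30 cube contributes its full rectangle; the cylinder at (5.5, 13.5) does not reach this height (z outside [4.5, 8.5]); the cube at (-3, 4) (footprint 22.5×26) is included at this height; Taking the first minus the rest: starting from the 4×30 cube, the 22.5×26 cube at (-3, 4) partially overlaps it — only the 104.00 mm² overlap (of its 585.00 mm²) is removed, clipping the outline — 1 connected region. The result has 1 disconnected region.

1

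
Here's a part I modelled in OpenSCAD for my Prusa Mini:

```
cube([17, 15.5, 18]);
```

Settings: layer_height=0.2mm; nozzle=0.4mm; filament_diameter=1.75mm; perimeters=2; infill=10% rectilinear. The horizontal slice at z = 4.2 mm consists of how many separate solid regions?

At z = 4.2 mm: the 17×15.5 cube contributes its full rectangle. The result has 1 disconnected region.

1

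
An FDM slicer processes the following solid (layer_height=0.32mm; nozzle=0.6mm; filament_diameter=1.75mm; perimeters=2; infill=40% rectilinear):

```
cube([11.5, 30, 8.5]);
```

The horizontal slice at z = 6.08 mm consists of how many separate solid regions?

1

At z = 6.08 mm: the 11.5×30 cube contributes its full rectangle. The result has 1 disconnected region.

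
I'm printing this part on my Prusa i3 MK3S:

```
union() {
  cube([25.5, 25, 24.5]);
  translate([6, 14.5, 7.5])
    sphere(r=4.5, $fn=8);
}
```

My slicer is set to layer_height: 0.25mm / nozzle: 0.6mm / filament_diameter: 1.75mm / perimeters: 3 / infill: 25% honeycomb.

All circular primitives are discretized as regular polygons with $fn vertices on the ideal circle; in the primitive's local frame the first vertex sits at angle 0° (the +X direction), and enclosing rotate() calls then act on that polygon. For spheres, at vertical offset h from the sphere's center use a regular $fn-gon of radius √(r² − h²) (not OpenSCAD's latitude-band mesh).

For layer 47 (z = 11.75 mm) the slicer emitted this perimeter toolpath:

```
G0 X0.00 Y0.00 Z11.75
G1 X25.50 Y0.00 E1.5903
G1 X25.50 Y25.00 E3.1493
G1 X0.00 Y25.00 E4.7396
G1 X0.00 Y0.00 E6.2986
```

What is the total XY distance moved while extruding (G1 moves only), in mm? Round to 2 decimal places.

Sum the Euclidean lengths of each G1 segment: total = 101.00 mm.

101.00 mm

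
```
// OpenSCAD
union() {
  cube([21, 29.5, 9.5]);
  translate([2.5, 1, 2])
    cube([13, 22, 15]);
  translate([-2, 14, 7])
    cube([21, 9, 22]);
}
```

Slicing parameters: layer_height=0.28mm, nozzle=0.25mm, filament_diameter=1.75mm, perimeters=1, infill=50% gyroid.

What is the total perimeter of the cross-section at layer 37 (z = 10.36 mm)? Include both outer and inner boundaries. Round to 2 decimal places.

86.00 mm

At z = 10.36 mm: the cube does not reach this height (z outside [0, 9.5]); the 13×22 cube at (2.5, 1) contributes its full rectangle (perimeter 70.00 mm); the 21×9 cube at (-2, 14) contributes its full rectangle (perimeter 60.00 mm); Merging all regions: the regions partially overlap (shared area 117.00 mm²), so the edge portions inside another operand are dropped and the merged outline is re-measured after clipping — boundary = 86.00 mm. Overall, the cross-section is a single solid region. Total boundary length (outer) = 86.00 mm.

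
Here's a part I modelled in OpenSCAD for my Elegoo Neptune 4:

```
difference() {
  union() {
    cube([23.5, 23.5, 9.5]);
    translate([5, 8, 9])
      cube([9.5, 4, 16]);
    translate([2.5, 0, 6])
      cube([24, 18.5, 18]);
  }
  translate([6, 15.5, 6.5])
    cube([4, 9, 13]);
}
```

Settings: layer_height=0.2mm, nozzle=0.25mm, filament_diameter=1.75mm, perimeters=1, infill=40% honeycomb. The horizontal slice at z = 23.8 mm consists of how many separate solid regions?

At z = 23.8 mm: the cube does not reach this height (z outside [0, 9.5]); the cube at (5, 8) is present — its section is the full 9.5×4 rectangle; the cube at (2.5, 0) (footprint 24×18.5) is included at this height; Merging all regions: the 9.5×4 cube at (5, 8) lies entirely inside the 24×18.5 cube at (2.5, 0), so the union is just the 24×18.5 cube at (2.5, 0) — 1 connected region; the cube at (6, 15.5) is absent (z outside [6.5, 19.5]); After the difference (first − rest): none of the subtracted shapes is present at this height, so the result so far is unchanged — 1 connected region. The result has 1 disconnected region.

1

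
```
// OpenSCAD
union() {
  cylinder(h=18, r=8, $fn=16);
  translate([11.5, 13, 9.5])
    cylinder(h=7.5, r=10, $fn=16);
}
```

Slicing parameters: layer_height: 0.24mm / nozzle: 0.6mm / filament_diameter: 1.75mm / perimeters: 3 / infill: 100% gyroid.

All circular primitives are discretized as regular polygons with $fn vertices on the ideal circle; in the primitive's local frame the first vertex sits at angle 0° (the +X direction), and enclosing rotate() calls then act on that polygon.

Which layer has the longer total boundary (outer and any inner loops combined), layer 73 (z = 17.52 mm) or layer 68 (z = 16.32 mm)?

layer 68 (z = 16.32 mm)

Layer 73 (z = 17.52): the cylinder: section is a regular 16-gon, circumradius r=8 (perimeter = 2·16·8.000·sin(180°/16) = 49.94 mm); the cylinder at (11.5, 13) does not reach this height (z outside [9.5, 17]); Merging all regions: only the r=8 cylinder is present, so the union is just that shape — boundary = 49.94 mm. So its perimeter = 49.94 mm. Layer 68 (z = 16.32): the cylinder: section is a regular 16-gon, circumradius r=8 (perimeter = 2·16·8.000·sin(180°/16) = 49.94 mm); the r=10 cylinder at (11.5, 13) contributes a regular 16-gon of circumradius 10 (perimeter = 2·16·10.000·sin(180°/16) = 62.43 mm); Merging all regions: the regions partially overlap (shared area 1.04 mm²), so the edge portions inside another operand are dropped and the merged outline is re-measured after clipping — boundary = 105.44 mm. So its perimeter = 105.44 mm. Layer 68 is larger (105.44 vs 49.94 mm).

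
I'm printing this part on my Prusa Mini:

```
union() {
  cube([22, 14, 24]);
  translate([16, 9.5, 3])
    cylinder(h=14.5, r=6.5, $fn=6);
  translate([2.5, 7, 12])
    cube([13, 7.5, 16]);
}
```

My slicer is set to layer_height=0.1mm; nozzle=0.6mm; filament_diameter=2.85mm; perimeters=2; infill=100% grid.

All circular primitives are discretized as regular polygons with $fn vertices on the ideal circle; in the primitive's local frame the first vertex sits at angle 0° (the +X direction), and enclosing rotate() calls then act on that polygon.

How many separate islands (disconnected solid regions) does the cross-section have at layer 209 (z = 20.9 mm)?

At z = 20.9 mm: the 22×14 cube contributes its full rectangle; the cylinder at (16, 9.5) does not reach this height (z outside [3, 17.5]); the cube at (2.5, 7) (footprint 13×7.5) is included at this height; Merging all regions: the regions partially overlap (shared area 91.00 mm²), so overlapping operands fuse into one piece — 1 connected region. Overall, the cross-section is a single solid region. Island count = 1.

1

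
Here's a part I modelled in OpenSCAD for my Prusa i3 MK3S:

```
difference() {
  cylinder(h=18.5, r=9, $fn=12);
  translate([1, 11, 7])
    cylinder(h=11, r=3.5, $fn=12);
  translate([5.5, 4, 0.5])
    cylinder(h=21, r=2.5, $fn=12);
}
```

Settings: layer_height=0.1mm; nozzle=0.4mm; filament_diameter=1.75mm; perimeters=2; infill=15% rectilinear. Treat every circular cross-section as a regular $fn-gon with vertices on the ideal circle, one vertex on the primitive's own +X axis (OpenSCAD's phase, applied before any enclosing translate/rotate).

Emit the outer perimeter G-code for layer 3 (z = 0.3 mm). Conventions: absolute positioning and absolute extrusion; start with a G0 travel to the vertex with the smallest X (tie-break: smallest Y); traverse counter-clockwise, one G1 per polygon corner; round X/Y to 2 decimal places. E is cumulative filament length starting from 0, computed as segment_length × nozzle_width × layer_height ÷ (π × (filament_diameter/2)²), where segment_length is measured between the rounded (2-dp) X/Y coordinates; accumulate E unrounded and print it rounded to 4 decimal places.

At z = 0.3 mm: the cylinder: section is a regular 12-gon, circumradius r=9; the cylinder at (1, 11) is absent (z outside [7, 18]); the cylinder at (5.5, 4) is not intersected at this z (z outside [0.5, 21.5]); After the difference (first − rest): none of the subtracted shapes is present at this height, so the r=9 cylinder is unchanged — 1 connected region. The outline is a single polygon with 12 vertices. Extrusion per mm of travel: 0.4 × 0.1 / (π × 0.875²) = 0.016630. Accumulating E over each segment gives final E = 0.9295.

G0 X-9.00 Y0.00 Z0.30
G1 X-7.79 Y-4.50 E0.0775
G1 X-4.50 Y-7.79 E0.1549
G1 X0.00 Y-9.00 E0.2324
G1 X4.50 Y-7.79 E0.3099
G1 X7.79 Y-4.50 E0.3872
G1 X9.00 Y0.00 E0.4647
G1 X7.79 Y4.50 E0.5422
G1 X4.50 Y7.79 E0.6196
G1 X0.00 Y9.00 E0.6971
G1 X-4.50 Y7.79 E0.7746
G1 X-7.79 Y4.50 E0.8520
G1 X-9.00 Y0.00 E0.9295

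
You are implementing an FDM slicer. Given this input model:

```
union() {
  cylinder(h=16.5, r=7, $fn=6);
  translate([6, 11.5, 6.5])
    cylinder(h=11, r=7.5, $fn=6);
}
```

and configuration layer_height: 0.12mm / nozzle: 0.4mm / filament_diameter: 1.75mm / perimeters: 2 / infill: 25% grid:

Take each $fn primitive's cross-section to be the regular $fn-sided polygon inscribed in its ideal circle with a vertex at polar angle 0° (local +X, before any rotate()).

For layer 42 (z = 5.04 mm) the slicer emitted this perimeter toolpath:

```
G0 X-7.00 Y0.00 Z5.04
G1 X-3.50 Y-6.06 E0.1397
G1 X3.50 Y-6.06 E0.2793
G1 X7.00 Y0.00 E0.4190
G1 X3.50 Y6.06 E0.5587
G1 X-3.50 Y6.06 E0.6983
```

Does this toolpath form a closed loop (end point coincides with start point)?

no

Start point (G0): (-7.00, 0.00). End point (last G1): the path does not return to the start — open.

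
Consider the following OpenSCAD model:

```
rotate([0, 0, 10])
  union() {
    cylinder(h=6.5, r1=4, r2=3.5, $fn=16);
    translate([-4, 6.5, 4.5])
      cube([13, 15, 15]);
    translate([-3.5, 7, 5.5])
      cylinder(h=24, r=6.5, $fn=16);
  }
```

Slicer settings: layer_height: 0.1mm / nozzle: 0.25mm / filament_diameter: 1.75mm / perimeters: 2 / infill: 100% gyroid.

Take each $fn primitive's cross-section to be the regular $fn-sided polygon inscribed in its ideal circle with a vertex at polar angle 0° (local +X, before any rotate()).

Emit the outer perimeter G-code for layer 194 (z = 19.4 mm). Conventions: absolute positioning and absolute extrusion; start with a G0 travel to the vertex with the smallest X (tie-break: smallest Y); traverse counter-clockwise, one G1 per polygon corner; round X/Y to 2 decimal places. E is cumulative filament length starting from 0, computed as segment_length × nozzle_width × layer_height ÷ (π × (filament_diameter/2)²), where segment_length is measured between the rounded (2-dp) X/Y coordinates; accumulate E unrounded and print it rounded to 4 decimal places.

At z = 19.4 mm: the cone does not reach this height (z outside [0, 6.5]); the 13×15 cube at (-4, 6.5) contributes its full rectangle; the r=6.5 cylinder at (-3.5, 7) gives a regular 16-gon of circumradius 6.5 (constant along its height); Merging all regions: the regions partially overlap (shared area 39.04 mm²), so overlapping operands fuse into one piece — 1 connected region; (rotated 10° about Z; rotation is an isometry so areas/perimeters/island counts are preserved). The outline is a single polygon with 16 vertices. Extrusion per mm of travel: 0.25 × 0.1 / (π × 0.875²) = 0.010394. Accumulating E over each segment gives final E = 0.7442.

G0 X-11.06 Y5.16 Z19.40
G1 X-10.14 Y2.79 E0.0264
G1 X-8.39 Y0.96 E0.0527
G1 X-6.07 Y-0.06 E0.0791
G1 X-3.53 Y-0.12 E0.1055
G1 X-1.17 Y0.80 E0.1318
G1 X0.66 Y2.56 E0.1582
G1 X1.68 Y4.88 E0.1845
G1 X1.73 Y6.90 E0.2056
G1 X7.73 Y7.96 E0.2689
G1 X5.13 Y22.74 E0.4249
G1 X-7.67 Y20.48 E0.5600
G1 X-6.27 Y12.50 E0.6442
G1 X-8.15 Y11.77 E0.6651
G1 X-9.99 Y10.01 E0.6916
G1 X-11.01 Y7.69 E0.7179
G1 X-11.06 Y5.16 E0.7442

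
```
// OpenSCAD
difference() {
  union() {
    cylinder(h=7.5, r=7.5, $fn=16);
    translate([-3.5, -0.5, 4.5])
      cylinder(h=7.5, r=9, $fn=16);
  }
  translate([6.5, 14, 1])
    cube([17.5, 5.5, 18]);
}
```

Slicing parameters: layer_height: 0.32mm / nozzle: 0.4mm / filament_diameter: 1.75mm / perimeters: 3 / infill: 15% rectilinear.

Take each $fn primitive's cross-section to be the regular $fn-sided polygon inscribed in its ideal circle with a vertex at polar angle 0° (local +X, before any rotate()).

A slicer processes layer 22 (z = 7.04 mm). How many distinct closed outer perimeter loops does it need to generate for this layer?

1

At z = 7.04 mm: the r=7.5 cylinder gives a regular 16-gon of circumradius 7.5 (constant along its height); the r=9 cylinder at (-3.5, -0.5) contributes a regular 16-gon of circumradius 9; Merging all regions: the regions partially overlap (shared area 147.71 mm²), so overlapping operands fuse into one piece — 1 connected region; the 17.5×5.5 cube at (6.5, 14) contributes its full rectangle; Taking the first minus the rest: starting from that combined region, the 17.5×5.5 cube at (6.5, 14) misses the remaining region (no effect) — 1 connected region. The result has 1 disconnected region.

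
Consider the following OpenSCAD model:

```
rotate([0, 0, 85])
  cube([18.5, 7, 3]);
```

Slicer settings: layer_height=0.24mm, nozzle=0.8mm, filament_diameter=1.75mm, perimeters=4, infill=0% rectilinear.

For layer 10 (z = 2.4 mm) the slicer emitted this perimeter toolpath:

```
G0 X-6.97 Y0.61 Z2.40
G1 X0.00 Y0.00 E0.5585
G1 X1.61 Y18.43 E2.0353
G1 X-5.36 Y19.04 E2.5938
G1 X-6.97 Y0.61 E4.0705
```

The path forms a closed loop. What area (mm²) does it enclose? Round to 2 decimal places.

Apply the shoelace formula to the sequence of (X, Y) vertices; enclosed area = 129.44 mm².

129.44 mm²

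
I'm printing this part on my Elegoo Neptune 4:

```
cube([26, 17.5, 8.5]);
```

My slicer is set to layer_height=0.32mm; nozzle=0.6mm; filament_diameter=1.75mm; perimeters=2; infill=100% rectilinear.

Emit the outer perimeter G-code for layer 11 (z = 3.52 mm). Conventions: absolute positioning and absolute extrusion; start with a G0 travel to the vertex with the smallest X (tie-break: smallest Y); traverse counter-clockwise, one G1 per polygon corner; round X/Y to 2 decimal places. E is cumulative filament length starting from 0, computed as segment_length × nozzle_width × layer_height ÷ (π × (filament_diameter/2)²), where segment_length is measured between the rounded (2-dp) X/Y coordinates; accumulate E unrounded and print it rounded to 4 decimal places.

G0 X0.00 Y0.00 Z3.52
G1 X26.00 Y0.00 E2.0754
G1 X26.00 Y17.50 E3.4724
G1 X0.00 Y17.50 E5.5478
G1 X0.00 Y0.00 E6.9447

At z = 3.52 mm: the cube (footprint 26×17.5) is included at this height. The outline is a single polygon with 4 vertices. Extrusion per mm of travel: 0.6 × 0.32 / (π × 0.875²) = 0.079824. Accumulating E over each segment gives final E = 6.9447.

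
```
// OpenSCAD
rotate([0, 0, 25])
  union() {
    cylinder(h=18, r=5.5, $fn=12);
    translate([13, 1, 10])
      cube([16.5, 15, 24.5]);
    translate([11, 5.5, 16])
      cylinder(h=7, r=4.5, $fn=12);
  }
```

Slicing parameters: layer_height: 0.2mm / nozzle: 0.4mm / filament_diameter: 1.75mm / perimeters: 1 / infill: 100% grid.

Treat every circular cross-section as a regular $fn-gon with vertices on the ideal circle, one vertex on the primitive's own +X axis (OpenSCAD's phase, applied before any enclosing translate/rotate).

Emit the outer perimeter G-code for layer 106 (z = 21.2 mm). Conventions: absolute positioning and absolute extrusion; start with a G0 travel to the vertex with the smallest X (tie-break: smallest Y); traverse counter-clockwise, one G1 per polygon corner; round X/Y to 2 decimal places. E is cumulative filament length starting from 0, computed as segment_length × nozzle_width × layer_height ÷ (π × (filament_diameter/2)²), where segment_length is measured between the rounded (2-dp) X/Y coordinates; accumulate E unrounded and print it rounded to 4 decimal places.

G0 X3.16 Y10.03 Z21.20
G1 X3.57 Y7.73 E0.0777
G1 X5.06 Y5.95 E0.1549
G1 X7.25 Y5.15 E0.2325
G1 X9.55 Y5.56 E0.3102
G1 X11.13 Y6.89 E0.3789
G1 X11.36 Y6.40 E0.3969
G1 X26.31 Y13.37 E0.9455
G1 X19.97 Y26.97 E1.4446
G1 X5.02 Y19.99 E1.9933
G1 X7.78 Y14.07 E2.2106
G1 X5.74 Y13.71 E2.2795
G1 X3.96 Y12.21 E2.3569
G1 X3.16 Y10.03 E2.4341

At z = 21.2 mm: the cylinder is absent (z outside [0, 18]); the cube at (13, 1) is present — its section is the full 16.5×15 rectangle; the cylinder at (11, 5.5): section is a regular 12-gon, circumradius r=4.5; Taking the union: the regions partially overlap (shared area 13.45 mm²), so overlapping operands fuse into one piece — 1 connected region; (rotated 25° about Z; rotation is an isometry so areas/perimeters/island counts are preserved). The outline is a single polygon with 13 vertices. Extrusion per mm of travel: 0.4 × 0.2 / (π × 0.875²) = 0.033260. Accumulating E over each segment gives final E = 2.4341.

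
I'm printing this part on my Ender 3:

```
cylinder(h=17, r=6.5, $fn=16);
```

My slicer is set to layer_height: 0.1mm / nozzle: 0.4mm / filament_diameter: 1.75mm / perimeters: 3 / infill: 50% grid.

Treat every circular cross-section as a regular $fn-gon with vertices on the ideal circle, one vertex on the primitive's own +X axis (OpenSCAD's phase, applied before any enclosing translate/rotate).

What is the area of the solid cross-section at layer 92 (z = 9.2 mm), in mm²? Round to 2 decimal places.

129.35 mm²

At z = 9.2 mm: the r=6.5 cylinder contributes a regular 16-gon of circumradius 6.5 (area = (16/2)·6.500²·sin(360°/16) = 129.35 mm²). Overall, the cross-section is a single solid region. Net area = 129.35 mm².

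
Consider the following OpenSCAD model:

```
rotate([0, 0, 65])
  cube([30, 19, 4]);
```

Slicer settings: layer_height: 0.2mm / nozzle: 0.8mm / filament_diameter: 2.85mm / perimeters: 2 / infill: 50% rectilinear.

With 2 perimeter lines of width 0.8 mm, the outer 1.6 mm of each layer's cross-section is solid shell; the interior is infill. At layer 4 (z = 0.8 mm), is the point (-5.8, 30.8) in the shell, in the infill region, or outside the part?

At z = 0.8 mm: the cube is present — its section is the full 30×19 rectangle; (rotated 65° about Z; rotation is an isometry so areas/perimeters/island counts are preserved). Overall, the cross-section is a single solid region. Undo the 65° rotation: the query point maps to (25.463, 18.273) in the un-rotated model frame. The nearest boundary edge runs (30.00, 19.00)→(0.00, 19.00); distance from the point to it = 0.73 mm. The point is inside the cross-section, 0.73 mm from the nearest boundary — within the 1.6 mm shell band (2 × 0.8).

shell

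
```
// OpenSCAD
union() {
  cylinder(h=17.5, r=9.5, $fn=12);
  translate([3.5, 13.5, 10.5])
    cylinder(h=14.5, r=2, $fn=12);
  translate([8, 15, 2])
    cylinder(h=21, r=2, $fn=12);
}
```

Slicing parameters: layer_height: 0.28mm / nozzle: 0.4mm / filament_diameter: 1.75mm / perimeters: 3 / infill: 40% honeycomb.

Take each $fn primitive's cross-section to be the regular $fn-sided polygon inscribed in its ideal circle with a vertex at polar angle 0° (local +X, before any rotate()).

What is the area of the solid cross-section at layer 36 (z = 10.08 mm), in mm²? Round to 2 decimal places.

At z = 10.08 mm: the r=9.5 cylinder contributes a regular 12-gon of circumradius 9.5 (area = (12/2)·9.500²·sin(360°/12) = 270.75 mm²); the cylinder at (3.5, 13.5) is not intersected at this z (z outside [10.5, 25]); the r=2 cylinder at (8, 15) gives a regular 12-gon of circumradius 2 (constant along its height) (area = (12/2)·2.000²·sin(360°/12) = 12.00 mm²); Combining (union): the 2 present regions are separate (no shared area or edge), so areas and boundary lengths simply add and each stays a separate island — area = 282.75 mm². Overall, the cross-section has 2 separate islands. Net area = 282.75 mm².

282.75 mm²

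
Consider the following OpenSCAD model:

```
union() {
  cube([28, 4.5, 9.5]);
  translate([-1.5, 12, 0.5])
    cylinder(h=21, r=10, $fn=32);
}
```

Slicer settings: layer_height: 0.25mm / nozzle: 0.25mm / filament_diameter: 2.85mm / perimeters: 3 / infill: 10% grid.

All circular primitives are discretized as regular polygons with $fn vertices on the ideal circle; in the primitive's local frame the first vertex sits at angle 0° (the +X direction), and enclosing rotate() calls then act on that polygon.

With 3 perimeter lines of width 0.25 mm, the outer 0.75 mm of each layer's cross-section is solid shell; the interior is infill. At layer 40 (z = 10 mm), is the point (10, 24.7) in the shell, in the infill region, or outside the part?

At z = 10 mm: the cube is not intersected at this z (z outside [0, 9.5]); the cylinder at (-1.5, 12): section is a regular 32-gon, circumradius r=10; Merging all regions: only the r=10 cylinder at (-1.5, 12) is present, so the union is just that shape — 1 connected region. Overall, the cross-section is a single solid region. The nearest boundary edge runs (5.57, 19.07)→(4.06, 20.31); distance from the point to it = 7.16 mm. The point is not inside any of the regions above, so it lies outside the cross-section (7.16 mm from the nearest boundary).

outside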